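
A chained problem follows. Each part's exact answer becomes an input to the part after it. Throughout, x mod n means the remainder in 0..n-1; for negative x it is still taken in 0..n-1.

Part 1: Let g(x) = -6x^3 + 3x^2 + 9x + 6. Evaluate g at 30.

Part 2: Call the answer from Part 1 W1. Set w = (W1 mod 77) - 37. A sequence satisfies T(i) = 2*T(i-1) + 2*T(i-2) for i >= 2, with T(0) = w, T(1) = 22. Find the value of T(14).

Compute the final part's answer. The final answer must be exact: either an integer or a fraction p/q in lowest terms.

Part 1: -6*(30)^3 + 3*(30)^2 + 9*(30)^1 + 6 = (-162000) + (2700) + (270) + (6) = -159024; answer -159024
Part 2: W1 = -159024; w = 21; T(2) = 2*(22) + 2*(21) = 86; iterating: T(2)=86, T(3)=216, T(4)=604, T(5)=1640, T(6)=4488, T(7)=12256, T(8)=33488, T(9)=91488, T(10)=249952, T(11)=682880, T(12)=1865664, T(13)=5097088, T(14)=13925504; answer 13925504

13925504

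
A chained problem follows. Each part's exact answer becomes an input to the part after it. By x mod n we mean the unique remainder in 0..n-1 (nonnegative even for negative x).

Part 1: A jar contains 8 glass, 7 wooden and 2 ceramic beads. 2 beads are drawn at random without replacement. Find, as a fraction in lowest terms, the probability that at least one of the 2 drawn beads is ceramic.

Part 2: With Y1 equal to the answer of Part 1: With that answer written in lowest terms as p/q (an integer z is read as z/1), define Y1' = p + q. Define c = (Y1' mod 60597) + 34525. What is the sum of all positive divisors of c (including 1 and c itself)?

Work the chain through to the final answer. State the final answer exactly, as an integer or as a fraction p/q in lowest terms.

Part 1: total draws C(17,2) = 136; complement C(15,2) = 105; favorable 136 - 105 = 31; P = 31/136; answer 31/136
Part 2: Y1 = 31/136; threaded value p + q = 167; c = 34692; 34692 = 2^2 * 3 * 7^2 * 59; sigma = (1 + 2 + 4) * (1 + 3) * (1 + 7 + 49) * (1 + 59) = 7 * 4 * 57 * 60 = 95760; answer 95760

95760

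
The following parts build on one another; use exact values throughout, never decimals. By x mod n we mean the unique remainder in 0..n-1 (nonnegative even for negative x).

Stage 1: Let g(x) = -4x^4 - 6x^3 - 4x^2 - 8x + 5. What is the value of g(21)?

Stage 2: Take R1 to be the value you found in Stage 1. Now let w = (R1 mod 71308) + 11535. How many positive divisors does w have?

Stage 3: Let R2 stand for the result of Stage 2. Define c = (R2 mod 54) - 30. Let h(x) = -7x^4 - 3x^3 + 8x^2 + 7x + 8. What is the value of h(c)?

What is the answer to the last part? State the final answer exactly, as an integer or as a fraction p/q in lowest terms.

-3140870

Stage 1: -4*(21)^4 - 6*(21)^3 - 4*(21)^2 - 8*(21)^1 + 5 = (-777924) + (-55566) + (-1764) + (-168) + (5) = -835417; answer -835417
Stage 2: R1 = -835417; w = 31814; 31814 = 2 * 15907; number of divisors = (1+1) * (1+1) = 4; answer 4
Stage 3: R2 = 4; c = -26; -7*(-26)^4 - 3*(-26)^3 + 8*(-26)^2 + 7*(-26)^1 + 8 = (-3198832) + (52728) + (5408) + (-182) + (8) = -3140870; answer -3140870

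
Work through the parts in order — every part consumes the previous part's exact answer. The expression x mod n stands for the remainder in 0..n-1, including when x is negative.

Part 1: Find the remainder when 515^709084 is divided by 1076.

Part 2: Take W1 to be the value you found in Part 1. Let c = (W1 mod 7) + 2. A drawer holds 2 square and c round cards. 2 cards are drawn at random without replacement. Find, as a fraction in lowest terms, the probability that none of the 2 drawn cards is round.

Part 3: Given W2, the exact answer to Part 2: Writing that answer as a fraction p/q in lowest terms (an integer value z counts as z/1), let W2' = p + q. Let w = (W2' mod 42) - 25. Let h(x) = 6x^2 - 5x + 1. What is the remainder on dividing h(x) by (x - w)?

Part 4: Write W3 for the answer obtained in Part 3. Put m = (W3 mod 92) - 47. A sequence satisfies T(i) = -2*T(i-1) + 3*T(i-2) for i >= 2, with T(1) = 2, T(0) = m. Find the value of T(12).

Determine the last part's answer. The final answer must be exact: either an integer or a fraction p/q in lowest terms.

Part 1: squarings mod 1076: 515^1=515, 515^2=529, 515^4=81, 515^8=105, 515^16=265, 515^32=285, 515^64=525, 515^128=169, 515^256=585, 515^512=57, 515^1024=21, 515^2048=441, 515^4096=801, 515^8192=305, 515^16384=489, 515^32768=249, 515^65536=669, 515^131072=1021, 515^262144=873, 515^524288=321; 515^709084 = 515^4 * 515^8 * 515^16 * 515^64 * 515^128 * 515^256 * 515^4096 * 515^16384 * 515^32768 * 515^131072 * 515^524288 = 625 (mod 1076); answer 625
Part 2: W1 = 625; c = 4; total draws C(6,2) = 15; favorable C(2,2) = 1; P = 1/15; answer 1/15
Part 3: W2 = 1/15; threaded value p + q = 16; w = -9; remainder = value at the root: 6*(-9)^2 - 5*(-9)^1 + 1 = (486) + (45) + (1) = 532; answer 532
Part 4: W3 = 532; m = 25; T(2) = -2*(2) + 3*(25) = 71; iterating: T(2)=71, T(3)=-136, T(4)=485, T(5)=-1378, T(6)=4211, T(7)=-12556, T(8)=37745, T(9)=-113158, T(10)=339551, T(11)=-1018576, T(12)=3055805; answer 3055805

3055805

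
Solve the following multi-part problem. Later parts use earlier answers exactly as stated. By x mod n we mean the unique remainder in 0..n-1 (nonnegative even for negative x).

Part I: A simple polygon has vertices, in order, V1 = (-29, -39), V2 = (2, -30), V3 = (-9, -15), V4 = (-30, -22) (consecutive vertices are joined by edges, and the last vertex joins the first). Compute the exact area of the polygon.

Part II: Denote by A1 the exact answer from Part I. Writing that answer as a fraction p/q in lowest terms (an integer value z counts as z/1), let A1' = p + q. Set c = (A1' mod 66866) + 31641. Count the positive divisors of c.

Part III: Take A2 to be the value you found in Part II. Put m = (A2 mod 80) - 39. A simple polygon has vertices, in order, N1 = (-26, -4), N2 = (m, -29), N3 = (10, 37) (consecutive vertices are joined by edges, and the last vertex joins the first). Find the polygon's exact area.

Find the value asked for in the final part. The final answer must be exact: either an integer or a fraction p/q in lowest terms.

Part I: cross terms: (-29*-30 - 2*-39)=948, (2*-15 - -9*-30)=-300, (-9*-22 - -30*-15)=-252, (-30*-39 - -29*-22)=532; twice the area = |928| = 928; area = 464; answer 464
Part II: A1 = 464; threaded value p + q = 465; c = 32106; 32106 = 2 * 3 * 5351; number of divisors = (1+1) * (1+1) * (1+1) = 8; answer 8
Part III: A2 = 8; m = -31; cross terms: (-26*-29 - -31*-4)=630, (-31*37 - 10*-29)=-857, (10*-4 - -26*37)=922; twice the area = |695| = 695; area = 695/2; answer 695/2

695/2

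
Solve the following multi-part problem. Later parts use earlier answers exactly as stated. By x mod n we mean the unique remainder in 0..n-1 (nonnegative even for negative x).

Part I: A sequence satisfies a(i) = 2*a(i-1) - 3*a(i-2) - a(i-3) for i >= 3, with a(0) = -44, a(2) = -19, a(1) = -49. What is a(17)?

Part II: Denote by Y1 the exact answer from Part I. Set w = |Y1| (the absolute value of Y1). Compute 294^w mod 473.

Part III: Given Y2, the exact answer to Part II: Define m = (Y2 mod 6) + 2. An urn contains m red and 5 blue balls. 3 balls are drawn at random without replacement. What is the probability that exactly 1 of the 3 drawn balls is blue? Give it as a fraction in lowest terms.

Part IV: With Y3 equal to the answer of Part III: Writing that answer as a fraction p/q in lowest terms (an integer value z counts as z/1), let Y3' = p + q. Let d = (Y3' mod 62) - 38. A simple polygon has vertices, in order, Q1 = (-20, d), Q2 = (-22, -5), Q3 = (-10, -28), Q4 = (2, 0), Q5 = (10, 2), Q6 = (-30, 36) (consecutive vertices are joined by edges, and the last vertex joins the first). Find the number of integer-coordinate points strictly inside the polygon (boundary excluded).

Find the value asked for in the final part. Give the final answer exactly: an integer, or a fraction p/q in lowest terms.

1016

Part I: a(3) = 2*(-19) - 3*(-49) - 1*(-44) = 153; iterating: a(3)=153, a(4)=412, a(5)=384, a(6)=-621, a(7)=-2806, a(8)=-4133, a(9)=773, a(10)=16751, a(11)=35316, a(12)=19606, a(13)=-83487, a(14)=-261108, a(15)=-291361, a(16)=284089, a(17)=1703369; answer 1703369
Part II: Y1 = 1703369; w = 1703369; squarings mod 473: 294^1=294, 294^2=350, 294^4=466, 294^8=49, 294^16=36, 294^32=350, 294^64=466, 294^128=49, 294^256=36, 294^512=350, 294^1024=466, 294^2048=49, 294^4096=36, 294^8192=350, 294^16384=466, 294^32768=49, 294^65536=36, 294^131072=350, 294^262144=466, 294^524288=49, 294^1048576=36; 294^1703369 = 294^1 * 294^8 * 294^64 * 294^128 * 294^256 * 294^1024 * 294^2048 * 294^4096 * 294^8192 * 294^16384 * 294^32768 * 294^65536 * 294^524288 * 294^1048576 = 436 (mod 473); answer 436
Part III: Y2 = 436; m = 6; total draws C(11,3) = 165; favorable C(5,1)*C(6,2) = 75; P = 5/11; answer 5/11
Part IV: Y3 = 5/11; threaded value p + q = 16; d = -22; cross terms: (-20*-5 - -22*-22)=-384, (-22*-28 - -10*-5)=566, (-10*0 - 2*-28)=56, (2*2 - 10*0)=4, (10*36 - -30*2)=420, (-30*-22 - -20*36)=1380; twice the area = |2042| = 2042; area = 1021; boundary points = 1 + 1 + 4 + 2 + 2 + 2 = 12; strictly interior points = area - boundary/2 + 1 = 1016; answer 1016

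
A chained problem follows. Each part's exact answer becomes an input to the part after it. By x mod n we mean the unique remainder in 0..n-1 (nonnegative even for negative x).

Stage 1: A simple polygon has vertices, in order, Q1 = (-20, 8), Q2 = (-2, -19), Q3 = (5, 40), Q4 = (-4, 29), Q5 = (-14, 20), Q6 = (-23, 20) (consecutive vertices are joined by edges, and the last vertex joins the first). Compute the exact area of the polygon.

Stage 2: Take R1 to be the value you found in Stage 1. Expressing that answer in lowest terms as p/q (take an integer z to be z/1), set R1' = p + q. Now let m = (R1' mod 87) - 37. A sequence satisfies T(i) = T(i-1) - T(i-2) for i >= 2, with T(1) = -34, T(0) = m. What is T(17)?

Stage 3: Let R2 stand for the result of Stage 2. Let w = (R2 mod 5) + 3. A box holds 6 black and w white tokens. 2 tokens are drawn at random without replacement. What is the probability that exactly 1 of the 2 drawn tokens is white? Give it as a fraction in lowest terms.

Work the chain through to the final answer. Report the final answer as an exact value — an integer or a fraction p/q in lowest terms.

8/15

Stage 1: cross terms: (-20*-19 - -2*8)=396, (-2*40 - 5*-19)=15, (5*29 - -4*40)=305, (-4*20 - -14*29)=326, (-14*20 - -23*20)=180, (-23*8 - -20*20)=216; twice the area = |1438| = 1438; area = 719; answer 719
Stage 2: R1 = 719; threaded value p + q = 720; m = -13; T(2) = 1*(-34) - 1*(-13) = -21; iterating: T(2)=-21, T(3)=13, T(4)=34, T(5)=21, T(6)=-13, T(7)=-34, T(8)=-21, T(9)=13, T(10)=34, T(11)=21, T(12)=-13, T(13)=-34, T(14)=-21, T(15)=13, T(16)=34, T(17)=21; answer 21
Stage 3: R2 = 21; w = 4; total draws C(10,2) = 45; favorable C(4,1)*C(6,1) = 24; P = 8/15; answer 8/15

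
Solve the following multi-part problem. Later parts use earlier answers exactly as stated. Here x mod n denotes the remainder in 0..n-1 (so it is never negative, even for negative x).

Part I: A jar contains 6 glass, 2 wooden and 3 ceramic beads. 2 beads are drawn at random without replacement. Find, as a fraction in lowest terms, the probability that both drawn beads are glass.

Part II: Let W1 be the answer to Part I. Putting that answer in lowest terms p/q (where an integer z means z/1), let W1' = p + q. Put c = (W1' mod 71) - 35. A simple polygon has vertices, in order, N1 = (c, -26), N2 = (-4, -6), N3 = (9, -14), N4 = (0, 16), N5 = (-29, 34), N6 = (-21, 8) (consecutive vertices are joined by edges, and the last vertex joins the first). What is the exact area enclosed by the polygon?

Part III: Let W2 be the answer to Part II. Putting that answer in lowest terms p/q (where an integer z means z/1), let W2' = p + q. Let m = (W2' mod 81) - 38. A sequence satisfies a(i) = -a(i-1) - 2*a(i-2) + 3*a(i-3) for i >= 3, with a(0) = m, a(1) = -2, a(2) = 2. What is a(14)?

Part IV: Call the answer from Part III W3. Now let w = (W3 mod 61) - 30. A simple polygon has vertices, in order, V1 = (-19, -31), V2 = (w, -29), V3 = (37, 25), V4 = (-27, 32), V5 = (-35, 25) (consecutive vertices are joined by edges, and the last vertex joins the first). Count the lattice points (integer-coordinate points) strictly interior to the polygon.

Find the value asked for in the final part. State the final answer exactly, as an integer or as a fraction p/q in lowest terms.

Part I: total draws C(11,2) = 55; favorable C(6,2) = 15; P = 3/11; answer 3/11
Part II: W1 = 3/11; threaded value p + q = 14; c = -21; cross terms: (-21*-6 - -4*-26)=22, (-4*-14 - 9*-6)=110, (9*16 - 0*-14)=144, (0*34 - -29*16)=464, (-29*8 - -21*34)=482, (-21*-26 - -21*8)=714; twice the area = |1936| = 1936; area = 968; answer 968
Part III: W2 = 968; threaded value p + q = 969; m = 40; a(3) = -1*(2) - 2*(-2) + 3*(40) = 122; iterating: a(3)=122, a(4)=-132, a(5)=-106, a(6)=736, a(7)=-920, a(8)=-870, a(9)=4918, a(10)=-5938, a(11)=-6508, a(12)=33138, a(13)=-37936, a(14)=-47864; answer -47864
Part IV: W3 = -47864; w = -9; cross terms: (-19*-29 - -9*-31)=272, (-9*25 - 37*-29)=848, (37*32 - -27*25)=1859, (-27*25 - -35*32)=445, (-35*-31 - -19*25)=1560; twice the area = |4984| = 4984; area = 2492; boundary points = 2 + 2 + 1 + 1 + 8 = 14; strictly interior points = area - boundary/2 + 1 = 2486; answer 2486

2486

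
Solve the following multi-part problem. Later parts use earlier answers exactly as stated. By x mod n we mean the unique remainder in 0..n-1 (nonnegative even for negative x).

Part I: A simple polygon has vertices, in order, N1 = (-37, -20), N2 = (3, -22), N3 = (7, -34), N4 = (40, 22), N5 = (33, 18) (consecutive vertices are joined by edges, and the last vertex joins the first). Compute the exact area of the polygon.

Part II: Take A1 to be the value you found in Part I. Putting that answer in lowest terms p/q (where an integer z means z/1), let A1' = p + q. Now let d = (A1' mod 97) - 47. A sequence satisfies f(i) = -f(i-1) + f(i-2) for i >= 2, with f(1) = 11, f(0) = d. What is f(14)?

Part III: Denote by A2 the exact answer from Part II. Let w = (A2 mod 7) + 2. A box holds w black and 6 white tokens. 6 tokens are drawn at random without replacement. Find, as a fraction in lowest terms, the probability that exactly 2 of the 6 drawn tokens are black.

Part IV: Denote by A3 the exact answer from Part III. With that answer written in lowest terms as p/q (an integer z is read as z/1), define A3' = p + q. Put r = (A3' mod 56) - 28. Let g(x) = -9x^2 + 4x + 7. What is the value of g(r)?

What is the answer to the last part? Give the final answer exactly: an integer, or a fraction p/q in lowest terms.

Part I: cross terms: (-37*-22 - 3*-20)=874, (3*-34 - 7*-22)=52, (7*22 - 40*-34)=1514, (40*18 - 33*22)=-6, (33*-20 - -37*18)=6; twice the area = |2440| = 2440; area = 1220; answer 1220
Part II: A1 = 1220; threaded value p + q = 1221; d = 10; f(2) = -1*(11) + 1*(10) = -1; iterating: f(2)=-1, f(3)=12, f(4)=-13, f(5)=25, f(6)=-38, f(7)=63, f(8)=-101, f(9)=164, f(10)=-265, f(11)=429, f(12)=-694, f(13)=1123, f(14)=-1817; answer -1817
Part III: A2 = -1817; w = 5; total draws C(11,6) = 462; favorable C(5,2)*C(6,4) = 150; P = 25/77; answer 25/77
Part IV: A3 = 25/77; threaded value p + q = 102; r = 18; -9*(18)^2 + 4*(18)^1 + 7 = (-2916) + (72) + (7) = -2837; answer -2837

-2837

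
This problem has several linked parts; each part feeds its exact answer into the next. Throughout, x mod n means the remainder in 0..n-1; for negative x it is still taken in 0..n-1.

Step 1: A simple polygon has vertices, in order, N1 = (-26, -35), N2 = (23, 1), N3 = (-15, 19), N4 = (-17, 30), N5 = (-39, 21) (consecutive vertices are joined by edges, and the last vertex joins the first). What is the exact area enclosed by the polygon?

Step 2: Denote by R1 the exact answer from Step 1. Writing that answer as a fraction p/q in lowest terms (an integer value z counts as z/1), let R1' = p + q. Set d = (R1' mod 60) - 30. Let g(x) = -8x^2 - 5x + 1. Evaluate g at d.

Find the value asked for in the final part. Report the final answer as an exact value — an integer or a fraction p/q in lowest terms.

Step 1: cross terms: (-26*1 - 23*-35)=779, (23*19 - -15*1)=452, (-15*30 - -17*19)=-127, (-17*21 - -39*30)=813, (-39*-35 - -26*21)=1911; twice the area = |3828| = 3828; area = 1914; answer 1914
Step 2: R1 = 1914; threaded value p + q = 1915; d = 25; -8*(25)^2 - 5*(25)^1 + 1 = (-5000) + (-125) + (1) = -5124; answer -5124

-5124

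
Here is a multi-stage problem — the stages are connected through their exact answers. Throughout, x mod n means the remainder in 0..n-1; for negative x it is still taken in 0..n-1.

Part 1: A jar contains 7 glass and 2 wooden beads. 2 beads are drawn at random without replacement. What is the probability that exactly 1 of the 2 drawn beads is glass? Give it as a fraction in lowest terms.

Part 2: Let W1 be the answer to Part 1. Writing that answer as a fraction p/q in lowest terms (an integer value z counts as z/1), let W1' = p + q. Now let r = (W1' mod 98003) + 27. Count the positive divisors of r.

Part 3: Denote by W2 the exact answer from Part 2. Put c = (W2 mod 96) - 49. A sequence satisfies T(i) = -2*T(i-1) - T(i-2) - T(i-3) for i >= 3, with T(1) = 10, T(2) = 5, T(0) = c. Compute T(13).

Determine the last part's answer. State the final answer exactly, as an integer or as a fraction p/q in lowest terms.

7930

Part 1: total draws C(9,2) = 36; favorable C(7,1)*C(2,1) = 14; P = 7/18; answer 7/18
Part 2: W1 = 7/18; threaded value p + q = 25; r = 52; 52 = 2^2 * 13; number of divisors = (2+1) * (1+1) = 6; answer 6
Part 3: W2 = 6; c = -43; T(3) = -2*(5) - 1*(10) - 1*(-43) = 23; iterating: T(3)=23, T(4)=-61, T(5)=94, T(6)=-150, T(7)=267, T(8)=-478, T(9)=839, T(10)=-1467, T(11)=2573, T(12)=-4518, T(13)=7930; answer 7930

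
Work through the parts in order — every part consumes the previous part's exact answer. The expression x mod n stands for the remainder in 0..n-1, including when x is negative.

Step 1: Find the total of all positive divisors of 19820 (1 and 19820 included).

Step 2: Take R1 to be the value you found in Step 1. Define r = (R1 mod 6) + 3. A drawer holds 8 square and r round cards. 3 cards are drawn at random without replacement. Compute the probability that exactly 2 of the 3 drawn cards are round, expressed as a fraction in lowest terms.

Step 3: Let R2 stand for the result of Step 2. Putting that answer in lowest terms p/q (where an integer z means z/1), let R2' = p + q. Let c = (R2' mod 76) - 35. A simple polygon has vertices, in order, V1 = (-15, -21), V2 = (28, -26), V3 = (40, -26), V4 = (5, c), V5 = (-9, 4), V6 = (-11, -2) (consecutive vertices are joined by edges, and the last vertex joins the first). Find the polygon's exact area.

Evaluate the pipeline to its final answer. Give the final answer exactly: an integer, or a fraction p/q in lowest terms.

Step 1: 19820 = 2^2 * 5 * 991; sigma = (1 + 2 + 4) * (1 + 5) * (1 + 991) = 7 * 6 * 992 = 41664; answer 41664
Step 2: R1 = 41664; r = 3; total draws C(11,3) = 165; favorable C(3,2)*C(8,1) = 24; P = 8/55; answer 8/55
Step 3: R2 = 8/55; threaded value p + q = 63; c = 28; cross terms: (-15*-26 - 28*-21)=978, (28*-26 - 40*-26)=312, (40*28 - 5*-26)=1250, (5*4 - -9*28)=272, (-9*-2 - -11*4)=62, (-11*-21 - -15*-2)=201; twice the area = |3075| = 3075; area = 3075/2; answer 3075/2

3075/2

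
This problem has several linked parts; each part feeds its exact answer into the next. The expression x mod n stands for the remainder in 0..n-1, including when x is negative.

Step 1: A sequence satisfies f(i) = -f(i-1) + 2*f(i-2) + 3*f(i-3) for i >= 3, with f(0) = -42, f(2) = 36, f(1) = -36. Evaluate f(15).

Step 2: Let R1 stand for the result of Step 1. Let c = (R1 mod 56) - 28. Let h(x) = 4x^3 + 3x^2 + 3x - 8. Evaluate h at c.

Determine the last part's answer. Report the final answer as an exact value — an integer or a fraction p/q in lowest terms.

2256

Step 1: f(3) = -1*(36) + 2*(-36) + 3*(-42) = -234; iterating: f(3)=-234, f(4)=198, f(5)=-558, f(6)=252, f(7)=-774, f(8)=-396, f(9)=-396, f(10)=-2718, f(11)=738, f(12)=-7362, f(13)=684, f(14)=-13194, f(15)=-7524; answer -7524
Step 2: R1 = -7524; c = 8; 4*(8)^3 + 3*(8)^2 + 3*(8)^1 - 8 = (2048) + (192) + (24) + (-8) = 2256; answer 2256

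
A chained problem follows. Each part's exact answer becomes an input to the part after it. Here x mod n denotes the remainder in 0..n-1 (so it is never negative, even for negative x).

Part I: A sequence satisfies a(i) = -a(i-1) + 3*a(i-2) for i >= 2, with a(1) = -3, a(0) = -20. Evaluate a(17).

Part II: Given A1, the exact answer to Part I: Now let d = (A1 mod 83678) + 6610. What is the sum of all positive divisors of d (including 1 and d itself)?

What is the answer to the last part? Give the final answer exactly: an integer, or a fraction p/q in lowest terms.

9360

Part I: a(2) = -1*(-3) + 3*(-20) = -57; iterating: a(2)=-57, a(3)=48, a(4)=-219, a(5)=363, a(6)=-1020, a(7)=2109, a(8)=-5169, a(9)=11496, a(10)=-27003, a(11)=61491, a(12)=-142500, a(13)=326973, a(14)=-754473, a(15)=1735392, a(16)=-3998811, a(17)=9204987; answer 9204987
Part II: A1 = 9204987; d = 7017; 7017 = 3 * 2339; sigma = (1 + 3) * (1 + 2339) = 4 * 2340 = 9360; answer 9360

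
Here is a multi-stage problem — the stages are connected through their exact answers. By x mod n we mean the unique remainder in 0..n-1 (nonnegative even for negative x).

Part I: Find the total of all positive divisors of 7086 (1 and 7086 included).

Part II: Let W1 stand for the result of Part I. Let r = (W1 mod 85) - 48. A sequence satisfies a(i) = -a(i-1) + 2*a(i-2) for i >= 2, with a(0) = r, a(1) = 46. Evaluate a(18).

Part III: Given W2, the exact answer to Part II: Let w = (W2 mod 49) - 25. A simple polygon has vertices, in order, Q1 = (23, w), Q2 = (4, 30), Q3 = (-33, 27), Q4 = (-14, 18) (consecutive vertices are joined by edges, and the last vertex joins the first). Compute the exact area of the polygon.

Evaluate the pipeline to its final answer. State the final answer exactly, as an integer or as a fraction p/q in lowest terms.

444

Part I: 7086 = 2 * 3 * 1181; sigma = (1 + 2) * (1 + 3) * (1 + 1181) = 3 * 4 * 1182 = 14184; answer 14184
Part II: W1 = 14184; r = 26; a(2) = -1*(46) + 2*(26) = 6; iterating: a(2)=6, a(3)=86, a(4)=-74, a(5)=246, a(6)=-394, a(7)=886, a(8)=-1674, a(9)=3446, a(10)=-6794, a(11)=13686, a(12)=-27274, a(13)=54646, a(14)=-109194, a(15)=218486, a(16)=-436874, a(17)=873846, a(18)=-1747594; answer -1747594
Part III: W2 = -1747594; w = 15; cross terms: (23*30 - 4*15)=630, (4*27 - -33*30)=1098, (-33*18 - -14*27)=-216, (-14*15 - 23*18)=-624; twice the area = |888| = 888; area = 444; answer 444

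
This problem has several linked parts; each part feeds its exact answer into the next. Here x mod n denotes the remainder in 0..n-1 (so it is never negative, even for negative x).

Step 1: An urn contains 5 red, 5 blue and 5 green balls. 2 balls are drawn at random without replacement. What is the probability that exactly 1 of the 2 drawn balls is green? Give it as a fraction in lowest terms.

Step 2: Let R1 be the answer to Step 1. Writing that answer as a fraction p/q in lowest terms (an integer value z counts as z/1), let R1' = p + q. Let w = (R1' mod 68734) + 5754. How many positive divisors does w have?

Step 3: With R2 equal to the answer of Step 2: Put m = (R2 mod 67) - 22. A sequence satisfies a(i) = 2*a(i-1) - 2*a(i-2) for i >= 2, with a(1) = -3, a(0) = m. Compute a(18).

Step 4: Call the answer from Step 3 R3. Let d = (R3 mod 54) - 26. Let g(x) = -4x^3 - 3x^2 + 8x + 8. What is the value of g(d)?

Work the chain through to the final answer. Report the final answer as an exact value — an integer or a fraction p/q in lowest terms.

3628

Step 1: total draws C(15,2) = 105; favorable C(5,1)*C(10,1) = 50; P = 10/21; answer 10/21
Step 2: R1 = 10/21; threaded value p + q = 31; w = 5785; 5785 = 5 * 13 * 89; number of divisors = (1+1) * (1+1) * (1+1) = 8; answer 8
Step 3: R2 = 8; m = -14; a(2) = 2*(-3) - 2*(-14) = 22; iterating: a(2)=22, a(3)=50, a(4)=56, a(5)=12, a(6)=-88, a(7)=-200, a(8)=-224, a(9)=-48, a(10)=352, a(11)=800, a(12)=896, a(13)=192, a(14)=-1408, a(15)=-3200, a(16)=-3584, a(17)=-768, a(18)=5632; answer 5632
Step 4: R3 = 5632; d = -10; -4*(-10)^3 - 3*(-10)^2 + 8*(-10)^1 + 8 = (4000) + (-300) + (-80) + (8) = 3628; answer 3628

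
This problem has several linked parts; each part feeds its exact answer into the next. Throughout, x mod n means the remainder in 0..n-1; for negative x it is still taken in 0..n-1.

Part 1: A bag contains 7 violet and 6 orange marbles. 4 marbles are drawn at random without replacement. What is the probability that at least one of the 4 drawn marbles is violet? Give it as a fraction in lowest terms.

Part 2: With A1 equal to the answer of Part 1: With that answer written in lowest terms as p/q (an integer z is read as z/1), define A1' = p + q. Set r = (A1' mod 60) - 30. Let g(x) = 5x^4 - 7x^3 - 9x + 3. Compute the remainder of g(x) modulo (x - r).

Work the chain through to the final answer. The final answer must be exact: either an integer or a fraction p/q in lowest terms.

Part 1: total draws C(13,4) = 715; complement C(6,4) = 15; favorable 715 - 15 = 700; P = 140/143; answer 140/143
Part 2: A1 = 140/143; threaded value p + q = 283; r = 13; remainder = value at the root: 5*(13)^4 - 7*(13)^3 - 9*(13)^1 + 3 = (142805) + (-15379) + (-117) + (3) = 127312; answer 127312

127312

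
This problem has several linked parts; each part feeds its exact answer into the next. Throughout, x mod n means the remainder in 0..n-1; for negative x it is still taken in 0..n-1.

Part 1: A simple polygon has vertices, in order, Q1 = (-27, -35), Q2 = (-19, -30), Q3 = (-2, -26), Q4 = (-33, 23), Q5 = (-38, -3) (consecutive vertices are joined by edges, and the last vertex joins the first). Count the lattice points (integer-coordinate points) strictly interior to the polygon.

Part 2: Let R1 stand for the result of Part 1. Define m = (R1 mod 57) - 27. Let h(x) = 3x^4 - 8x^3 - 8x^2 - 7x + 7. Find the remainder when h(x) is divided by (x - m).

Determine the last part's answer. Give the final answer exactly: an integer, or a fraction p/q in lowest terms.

Part 1: cross terms: (-27*-30 - -19*-35)=145, (-19*-26 - -2*-30)=434, (-2*23 - -33*-26)=-904, (-33*-3 - -38*23)=973, (-38*-35 - -27*-3)=1249; twice the area = |1897| = 1897; area = 1897/2; boundary points = 1 + 1 + 1 + 1 + 1 = 5; strictly interior points = area - boundary/2 + 1 = 947; answer 947
Part 2: R1 = 947; m = 8; remainder = value at the root: 3*(8)^4 - 8*(8)^3 - 8*(8)^2 - 7*(8)^1 + 7 = (12288) + (-4096) + (-512) + (-56) + (7) = 7631; answer 7631

7631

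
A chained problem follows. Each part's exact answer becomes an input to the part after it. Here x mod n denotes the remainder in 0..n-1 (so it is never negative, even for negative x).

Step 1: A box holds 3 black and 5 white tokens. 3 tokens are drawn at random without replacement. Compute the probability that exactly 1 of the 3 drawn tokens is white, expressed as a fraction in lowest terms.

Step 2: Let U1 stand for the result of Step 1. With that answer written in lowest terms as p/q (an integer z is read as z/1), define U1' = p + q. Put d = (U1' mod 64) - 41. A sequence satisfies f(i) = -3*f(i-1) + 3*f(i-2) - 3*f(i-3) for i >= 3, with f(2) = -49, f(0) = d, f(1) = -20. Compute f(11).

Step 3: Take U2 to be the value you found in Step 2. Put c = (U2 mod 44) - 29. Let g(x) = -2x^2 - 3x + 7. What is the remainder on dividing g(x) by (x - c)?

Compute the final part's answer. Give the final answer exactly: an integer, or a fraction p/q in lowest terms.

Step 1: total draws C(8,3) = 56; favorable C(5,1)*C(3,2) = 15; P = 15/56; answer 15/56
Step 2: U1 = 15/56; threaded value p + q = 71; d = -34; f(3) = -3*(-49) + 3*(-20) - 3*(-34) = 189; iterating: f(3)=189, f(4)=-654, f(5)=2676, f(6)=-10557, f(7)=41661, f(8)=-164682, f(9)=650700, f(10)=-2571129, f(11)=10159533; answer 10159533
Step 3: U2 = 10159533; c = -8; remainder = value at the root: -2*(-8)^2 - 3*(-8)^1 + 7 = (-128) + (24) + (7) = -97; answer -97

-97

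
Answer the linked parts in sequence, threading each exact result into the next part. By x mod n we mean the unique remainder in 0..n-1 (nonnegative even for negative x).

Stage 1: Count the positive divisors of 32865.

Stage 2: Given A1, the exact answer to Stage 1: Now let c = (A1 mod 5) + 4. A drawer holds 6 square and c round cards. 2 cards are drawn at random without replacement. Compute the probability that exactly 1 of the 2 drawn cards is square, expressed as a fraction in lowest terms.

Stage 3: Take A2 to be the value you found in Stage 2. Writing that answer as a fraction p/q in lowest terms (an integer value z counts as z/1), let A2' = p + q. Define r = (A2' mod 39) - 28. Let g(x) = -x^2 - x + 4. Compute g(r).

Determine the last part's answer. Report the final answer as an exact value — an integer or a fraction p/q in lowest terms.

Stage 1: 32865 = 3 * 5 * 7 * 313; number of divisors = (1+1) * (1+1) * (1+1) * (1+1) = 16; answer 16
Stage 2: A1 = 16; c = 5; total draws C(11,2) = 55; favorable C(6,1)*C(5,1) = 30; P = 6/11; answer 6/11
Stage 3: A2 = 6/11; threaded value p + q = 17; r = -11; -1*(-11)^2 - 1*(-11)^1 + 4 = (-121) + (11) + (4) = -106; answer -106

-106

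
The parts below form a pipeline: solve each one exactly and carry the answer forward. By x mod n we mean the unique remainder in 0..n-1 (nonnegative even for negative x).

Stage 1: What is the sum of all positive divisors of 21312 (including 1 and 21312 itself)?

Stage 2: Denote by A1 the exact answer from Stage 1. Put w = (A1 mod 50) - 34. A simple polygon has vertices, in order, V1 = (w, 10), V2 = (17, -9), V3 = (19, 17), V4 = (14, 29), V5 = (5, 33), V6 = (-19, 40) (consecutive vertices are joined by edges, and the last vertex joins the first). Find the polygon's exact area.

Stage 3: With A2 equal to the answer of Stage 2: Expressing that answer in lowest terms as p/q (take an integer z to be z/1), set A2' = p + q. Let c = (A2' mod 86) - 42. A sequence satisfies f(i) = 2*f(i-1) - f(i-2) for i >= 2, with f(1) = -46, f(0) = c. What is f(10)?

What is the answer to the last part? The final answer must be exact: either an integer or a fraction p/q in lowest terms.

Stage 1: 21312 = 2^6 * 3^2 * 37; sigma = (1 + 2 + 4 + 8 + 16 + 32 + 64) * (1 + 3 + 9) * (1 + 37) = 127 * 13 * 38 = 62738; answer 62738
Stage 2: A1 = 62738; w = 4; cross terms: (4*-9 - 17*10)=-206, (17*17 - 19*-9)=460, (19*29 - 14*17)=313, (14*33 - 5*29)=317, (5*40 - -19*33)=827, (-19*10 - 4*40)=-350; twice the area = |1361| = 1361; area = 1361/2; answer 1361/2
Stage 3: A2 = 1361/2; threaded value p + q = 1363; c = 31; f(2) = 2*(-46) - 1*(31) = -123; iterating: f(2)=-123, f(3)=-200, f(4)=-277, f(5)=-354, f(6)=-431, f(7)=-508, f(8)=-585, f(9)=-662, f(10)=-739; answer -739

-739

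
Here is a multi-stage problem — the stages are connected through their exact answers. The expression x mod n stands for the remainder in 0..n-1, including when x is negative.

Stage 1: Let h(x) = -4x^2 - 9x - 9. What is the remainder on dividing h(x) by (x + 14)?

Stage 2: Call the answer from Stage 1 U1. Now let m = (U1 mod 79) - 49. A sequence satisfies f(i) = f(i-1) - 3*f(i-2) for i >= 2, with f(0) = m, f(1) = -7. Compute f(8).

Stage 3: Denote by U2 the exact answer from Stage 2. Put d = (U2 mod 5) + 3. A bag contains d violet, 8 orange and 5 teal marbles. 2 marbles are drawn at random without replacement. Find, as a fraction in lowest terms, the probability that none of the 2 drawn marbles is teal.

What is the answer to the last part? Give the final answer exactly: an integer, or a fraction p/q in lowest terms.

Stage 1: remainder = value at the root: -4*(-14)^2 - 9*(-14)^1 - 9 = (-784) + (126) + (-9) = -667; answer -667
Stage 2: U1 = -667; m = -5; f(2) = 1*(-7) - 3*(-5) = 8; iterating: f(2)=8, f(3)=29, f(4)=5, f(5)=-82, f(6)=-97, f(7)=149, f(8)=440; answer 440
Stage 3: U2 = 440; d = 3; total draws C(16,2) = 120; favorable C(11,2) = 55; P = 11/24; answer 11/24

11/24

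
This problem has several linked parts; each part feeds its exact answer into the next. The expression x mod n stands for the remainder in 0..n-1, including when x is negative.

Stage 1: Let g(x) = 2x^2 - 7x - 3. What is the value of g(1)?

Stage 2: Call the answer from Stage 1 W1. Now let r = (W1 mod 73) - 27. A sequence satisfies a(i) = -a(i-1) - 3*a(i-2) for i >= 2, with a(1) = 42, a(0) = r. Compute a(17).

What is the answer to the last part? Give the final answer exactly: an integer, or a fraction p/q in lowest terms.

526512

Stage 1: 2*(1)^2 - 7*(1)^1 - 3 = (2) + (-7) + (-3) = -8; answer -8
Stage 2: W1 = -8; r = 38; a(2) = -1*(42) - 3*(38) = -156; iterating: a(2)=-156, a(3)=30, a(4)=438, a(5)=-528, a(6)=-786, a(7)=2370, a(8)=-12, a(9)=-7098, a(10)=7134, a(11)=14160, a(12)=-35562, a(13)=-6918, a(14)=113604, a(15)=-92850, a(16)=-247962, a(17)=526512; answer 526512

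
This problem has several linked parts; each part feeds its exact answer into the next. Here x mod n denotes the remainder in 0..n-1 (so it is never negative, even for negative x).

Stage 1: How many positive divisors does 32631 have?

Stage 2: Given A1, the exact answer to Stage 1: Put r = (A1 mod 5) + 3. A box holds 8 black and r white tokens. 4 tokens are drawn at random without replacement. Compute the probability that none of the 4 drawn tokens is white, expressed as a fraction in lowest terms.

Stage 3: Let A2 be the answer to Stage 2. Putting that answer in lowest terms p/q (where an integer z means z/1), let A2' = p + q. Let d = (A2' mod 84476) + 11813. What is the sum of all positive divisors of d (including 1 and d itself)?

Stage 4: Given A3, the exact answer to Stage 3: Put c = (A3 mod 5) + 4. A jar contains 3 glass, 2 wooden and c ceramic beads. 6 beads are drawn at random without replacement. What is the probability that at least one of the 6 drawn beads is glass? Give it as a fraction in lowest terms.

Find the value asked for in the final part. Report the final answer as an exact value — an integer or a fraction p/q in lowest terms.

Stage 1: 32631 = 3 * 73 * 149; number of divisors = (1+1) * (1+1) * (1+1) = 8; answer 8
Stage 2: A1 = 8; r = 6; total draws C(14,4) = 1001; favorable C(8,4) = 70; P = 10/143; answer 10/143
Stage 3: A2 = 10/143; threaded value p + q = 153; d = 11966; 11966 = 2 * 31 * 193; sigma = (1 + 2) * (1 + 31) * (1 + 193) = 3 * 32 * 194 = 18624; answer 18624
Stage 4: A3 = 18624; c = 8; total draws C(13,6) = 1716; complement C(10,6) = 210; favorable 1716 - 210 = 1506; P = 251/286; answer 251/286

251/286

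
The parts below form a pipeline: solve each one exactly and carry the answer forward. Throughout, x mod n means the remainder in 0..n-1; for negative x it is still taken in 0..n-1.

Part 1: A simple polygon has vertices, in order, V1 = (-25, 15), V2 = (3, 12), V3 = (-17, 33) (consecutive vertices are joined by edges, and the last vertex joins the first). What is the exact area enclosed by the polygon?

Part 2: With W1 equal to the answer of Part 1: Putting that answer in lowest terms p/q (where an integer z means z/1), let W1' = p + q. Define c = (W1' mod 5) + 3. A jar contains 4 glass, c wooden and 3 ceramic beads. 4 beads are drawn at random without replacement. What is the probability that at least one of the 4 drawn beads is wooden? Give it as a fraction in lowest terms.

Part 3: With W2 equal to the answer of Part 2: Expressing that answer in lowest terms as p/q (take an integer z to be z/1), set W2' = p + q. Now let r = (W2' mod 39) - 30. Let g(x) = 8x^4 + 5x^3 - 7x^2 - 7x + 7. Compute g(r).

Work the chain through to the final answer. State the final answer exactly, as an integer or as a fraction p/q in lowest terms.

Part 1: cross terms: (-25*12 - 3*15)=-345, (3*33 - -17*12)=303, (-17*15 - -25*33)=570; twice the area = |528| = 528; area = 264; answer 264
Part 2: W1 = 264; threaded value p + q = 265; c = 3; total draws C(10,4) = 210; complement C(7,4) = 35; favorable 210 - 35 = 175; P = 5/6; answer 5/6
Part 3: W2 = 5/6; threaded value p + q = 11; r = -19; 8*(-19)^4 + 5*(-19)^3 - 7*(-19)^2 - 7*(-19)^1 + 7 = (1042568) + (-34295) + (-2527) + (133) + (7) = 1005886; answer 1005886

1005886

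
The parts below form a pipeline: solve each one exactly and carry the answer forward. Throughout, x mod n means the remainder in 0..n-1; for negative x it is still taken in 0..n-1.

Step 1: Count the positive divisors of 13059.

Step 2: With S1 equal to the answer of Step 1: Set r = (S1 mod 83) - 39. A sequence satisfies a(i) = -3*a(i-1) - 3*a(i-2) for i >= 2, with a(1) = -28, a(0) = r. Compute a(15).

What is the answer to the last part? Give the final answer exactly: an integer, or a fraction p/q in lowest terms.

Step 1: 13059 = 3^2 * 1451; number of divisors = (2+1) * (1+1) = 6; answer 6
Step 2: S1 = 6; r = -33; a(2) = -3*(-28) - 3*(-33) = 183; iterating: a(2)=183, a(3)=-465, a(4)=846, a(5)=-1143, a(6)=891, a(7)=756, a(8)=-4941, a(9)=12555, a(10)=-22842, a(11)=30861, a(12)=-24057, a(13)=-20412, a(14)=133407, a(15)=-338985; answer -338985

-338985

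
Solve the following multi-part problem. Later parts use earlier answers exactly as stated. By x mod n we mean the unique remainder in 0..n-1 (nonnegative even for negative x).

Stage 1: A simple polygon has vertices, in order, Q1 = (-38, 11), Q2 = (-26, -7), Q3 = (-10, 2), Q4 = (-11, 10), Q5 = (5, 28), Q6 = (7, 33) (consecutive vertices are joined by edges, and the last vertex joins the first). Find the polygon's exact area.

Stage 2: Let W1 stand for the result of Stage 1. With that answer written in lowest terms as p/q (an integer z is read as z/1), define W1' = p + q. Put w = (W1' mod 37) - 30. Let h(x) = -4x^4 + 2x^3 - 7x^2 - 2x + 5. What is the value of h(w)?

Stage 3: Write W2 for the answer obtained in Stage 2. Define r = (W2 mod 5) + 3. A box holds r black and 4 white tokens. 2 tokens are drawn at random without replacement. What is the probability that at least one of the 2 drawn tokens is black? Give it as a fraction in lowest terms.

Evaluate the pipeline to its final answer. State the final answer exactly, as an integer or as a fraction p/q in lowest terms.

Stage 1: cross terms: (-38*-7 - -26*11)=552, (-26*2 - -10*-7)=-122, (-10*10 - -11*2)=-78, (-11*28 - 5*10)=-358, (5*33 - 7*28)=-31, (7*11 - -38*33)=1331; twice the area = |1294| = 1294; area = 647; answer 647
Stage 2: W1 = 647; threaded value p + q = 648; w = -11; -4*(-11)^4 + 2*(-11)^3 - 7*(-11)^2 - 2*(-11)^1 + 5 = (-58564) + (-2662) + (-847) + (22) + (5) = -62046; answer -62046
Stage 3: W2 = -62046; r = 7; total draws C(11,2) = 55; complement C(4,2) = 6; favorable 55 - 6 = 49; P = 49/55; answer 49/55

49/55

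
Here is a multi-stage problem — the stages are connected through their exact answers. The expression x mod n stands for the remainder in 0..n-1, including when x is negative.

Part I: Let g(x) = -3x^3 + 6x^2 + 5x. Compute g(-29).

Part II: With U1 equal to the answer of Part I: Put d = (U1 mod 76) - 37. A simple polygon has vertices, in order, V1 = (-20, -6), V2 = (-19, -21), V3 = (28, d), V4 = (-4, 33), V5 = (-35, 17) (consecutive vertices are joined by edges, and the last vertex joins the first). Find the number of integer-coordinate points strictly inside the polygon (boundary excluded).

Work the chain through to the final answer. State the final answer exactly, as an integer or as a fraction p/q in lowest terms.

Part I: -3*(-29)^3 + 6*(-29)^2 + 5*(-29)^1 = (73167) + (5046) + (-145) = 78068; answer 78068
Part II: U1 = 78068; d = -21; cross terms: (-20*-21 - -19*-6)=306, (-19*-21 - 28*-21)=987, (28*33 - -4*-21)=840, (-4*17 - -35*33)=1087, (-35*-6 - -20*17)=550; twice the area = |3770| = 3770; area = 1885; boundary points = 1 + 47 + 2 + 1 + 1 = 52; strictly interior points = area - boundary/2 + 1 = 1860; answer 1860

1860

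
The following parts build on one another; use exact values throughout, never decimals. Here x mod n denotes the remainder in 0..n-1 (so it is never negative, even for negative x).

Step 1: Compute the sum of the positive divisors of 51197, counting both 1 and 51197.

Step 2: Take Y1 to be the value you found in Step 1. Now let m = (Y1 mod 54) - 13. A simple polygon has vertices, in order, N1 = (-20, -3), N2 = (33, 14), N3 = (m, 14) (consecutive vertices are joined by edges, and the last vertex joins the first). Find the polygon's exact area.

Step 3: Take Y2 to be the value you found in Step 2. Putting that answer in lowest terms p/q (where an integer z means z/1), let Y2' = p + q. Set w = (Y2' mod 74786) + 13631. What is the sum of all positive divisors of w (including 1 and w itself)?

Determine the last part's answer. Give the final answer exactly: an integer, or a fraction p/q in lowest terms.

Step 1: 51197 is prime, so its only divisors are 1 and 51197; sigma = 1 + 51197 = 51198; answer 51198
Step 2: Y1 = 51198; m = -7; cross terms: (-20*14 - 33*-3)=-181, (33*14 - -7*14)=560, (-7*-3 - -20*14)=301; twice the area = |680| = 680; area = 340; answer 340
Step 3: Y2 = 340; threaded value p + q = 341; w = 13972; 13972 = 2^2 * 7 * 499; sigma = (1 + 2 + 4) * (1 + 7) * (1 + 499) = 7 * 8 * 500 = 28000; answer 28000

28000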